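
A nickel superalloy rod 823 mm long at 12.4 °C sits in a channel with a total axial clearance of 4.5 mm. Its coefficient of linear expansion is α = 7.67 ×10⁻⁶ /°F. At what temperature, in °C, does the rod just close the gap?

408 °C

α = 7.67×10⁻⁶/°F × 9/5 = 13.8×10⁻⁶/K.
α·L₀·ΔT = 4.5 mm ⇒ ΔT = 4.5 / (13.8×10⁻⁶ × 823.0) = 396.0 K.
T = 12.4 + 396.0 = 408.4 °C.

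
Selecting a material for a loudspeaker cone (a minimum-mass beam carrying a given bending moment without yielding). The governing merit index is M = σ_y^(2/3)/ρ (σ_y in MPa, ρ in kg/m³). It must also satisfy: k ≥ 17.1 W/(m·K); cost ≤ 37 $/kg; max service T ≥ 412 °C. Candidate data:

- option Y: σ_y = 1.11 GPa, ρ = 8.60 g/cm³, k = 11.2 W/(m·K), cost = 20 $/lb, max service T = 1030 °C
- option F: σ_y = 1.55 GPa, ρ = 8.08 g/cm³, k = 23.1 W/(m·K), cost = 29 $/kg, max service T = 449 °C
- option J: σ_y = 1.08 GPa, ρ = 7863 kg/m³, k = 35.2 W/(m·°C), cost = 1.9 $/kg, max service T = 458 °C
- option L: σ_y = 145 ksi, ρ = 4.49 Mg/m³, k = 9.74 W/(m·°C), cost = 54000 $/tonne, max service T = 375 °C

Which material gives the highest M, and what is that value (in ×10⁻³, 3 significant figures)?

option F, M = 16.6×10⁻³

Screen on constraints: k ≥ 17.1 W/(m·K); cost ≤ 37 $/kg; max service T ≥ 412 °C. Survivors: option F, option J.
Normalizing units and computing the index:
  option F: σ_y = 1550 MPa, ρ = 8080 kg/m³
  option J: σ_y = 1080 MPa, ρ = 7863 kg/m³
  option F: M = 16.6×10⁻³
  option J: M = 13.4×10⁻³
Highest index: option F.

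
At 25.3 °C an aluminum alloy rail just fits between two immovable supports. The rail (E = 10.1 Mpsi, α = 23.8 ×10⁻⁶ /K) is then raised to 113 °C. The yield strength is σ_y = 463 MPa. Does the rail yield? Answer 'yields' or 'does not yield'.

does not yield

E = 10.1 Mpsi = 69.64 GPa.
ΔT = 87.70 K. Constrained thermal stress σ = E·α·ΔT = 69.64×10³ MPa × 23.8×10⁻⁶ × 87.70 = 145 MPa (compressive).
Compare to σ_y = 463 MPa: σ < σ_y, so it does not yield.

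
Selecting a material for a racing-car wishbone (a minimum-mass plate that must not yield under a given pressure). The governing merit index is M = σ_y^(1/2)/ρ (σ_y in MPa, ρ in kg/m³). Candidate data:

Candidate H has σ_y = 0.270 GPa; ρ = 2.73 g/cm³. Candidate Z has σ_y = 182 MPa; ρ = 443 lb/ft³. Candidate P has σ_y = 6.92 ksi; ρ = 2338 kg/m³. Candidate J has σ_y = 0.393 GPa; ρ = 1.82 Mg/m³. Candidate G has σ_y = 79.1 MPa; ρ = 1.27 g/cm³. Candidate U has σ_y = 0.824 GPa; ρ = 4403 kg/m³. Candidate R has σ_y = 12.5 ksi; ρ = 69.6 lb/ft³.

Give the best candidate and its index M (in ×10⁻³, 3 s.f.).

candidate J, M = 10.9×10⁻³

Putting every candidate on a common basis:
  candidate H: σ_y = 270.0 MPa, ρ = 2730 kg/m³
  candidate Z: σ_y = 182.0 MPa, ρ = 7096 kg/m³
  candidate P: σ_y = 47.71 MPa, ρ = 2338 kg/m³
  candidate J: σ_y = 393.0 MPa, ρ = 1820 kg/m³
  candidate G: σ_y = 79.10 MPa, ρ = 1270 kg/m³
  candidate U: σ_y = 824.0 MPa, ρ = 4403 kg/m³
  candidate R: σ_y = 86.18 MPa, ρ = 1115 kg/m³
  candidate J: M = 10.9×10⁻³
  candidate R: M = 8.33×10⁻³
  candidate G: M = 7.00×10⁻³
  candidate U: M = 6.52×10⁻³
  candidate H: M = 6.02×10⁻³
  candidate P: M = 2.95×10⁻³
  candidate Z: M = 1.90×10⁻³
Candidate J has the largest M.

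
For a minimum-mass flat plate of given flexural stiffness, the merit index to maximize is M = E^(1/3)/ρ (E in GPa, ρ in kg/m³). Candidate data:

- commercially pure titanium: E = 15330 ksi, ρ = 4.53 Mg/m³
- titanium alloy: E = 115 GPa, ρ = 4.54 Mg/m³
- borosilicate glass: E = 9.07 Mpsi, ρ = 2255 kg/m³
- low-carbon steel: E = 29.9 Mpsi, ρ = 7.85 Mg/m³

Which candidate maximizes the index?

borosilicate glass

In SI units:
  commercially pure titanium: E = 105.7 GPa, ρ = 4530 kg/m³
  titanium alloy: E = 115.0 GPa, ρ = 4540 kg/m³
  borosilicate glass: E = 62.54 GPa, ρ = 2255 kg/m³
  low-carbon steel: E = 206.2 GPa, ρ = 7850 kg/m³
  borosilicate glass: M = 1.76×10⁻³
  titanium alloy: M = 1.07×10⁻³
  commercially pure titanium: M = 1.04×10⁻³
  low-carbon steel: M = 0.753×10⁻³
Borosilicate glass has the largest M.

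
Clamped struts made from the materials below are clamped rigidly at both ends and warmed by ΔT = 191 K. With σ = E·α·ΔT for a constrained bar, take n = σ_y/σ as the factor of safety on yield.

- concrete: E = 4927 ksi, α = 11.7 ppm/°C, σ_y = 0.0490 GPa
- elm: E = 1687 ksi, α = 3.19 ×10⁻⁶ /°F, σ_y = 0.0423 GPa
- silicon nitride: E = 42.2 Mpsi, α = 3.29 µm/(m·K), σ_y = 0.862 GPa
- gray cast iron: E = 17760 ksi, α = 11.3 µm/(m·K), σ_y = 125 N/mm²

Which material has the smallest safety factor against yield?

gray cast iron

Per material, after unit conversion:
  concrete: E = 33.97, α = 11.7, σ_y = 49.00 → σ = 75.9 MPa, n = 0.645
  elm: E = 11.63, α = 5.74, σ_y = 42.30 → σ = 12.8 MPa, n = 3.32
  silicon nitride: E = 291.0, α = 3.29, σ_y = 862.0 → σ = 183 MPa, n = 4.71
  gray cast iron: E = 122.5, α = 11.3, σ_y = 125.0 → σ = 264 MPa, n = 0.473
Gray cast iron has the lowest safety factor, n = 0.473.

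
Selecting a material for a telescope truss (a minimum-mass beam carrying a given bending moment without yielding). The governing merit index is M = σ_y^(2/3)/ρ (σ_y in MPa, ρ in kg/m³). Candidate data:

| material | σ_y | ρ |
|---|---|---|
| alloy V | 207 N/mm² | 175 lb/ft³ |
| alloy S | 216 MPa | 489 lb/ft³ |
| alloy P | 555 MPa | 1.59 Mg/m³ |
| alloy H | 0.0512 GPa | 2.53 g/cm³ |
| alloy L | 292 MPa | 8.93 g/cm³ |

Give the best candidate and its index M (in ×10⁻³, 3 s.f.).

In SI units:
  alloy V: σ_y = 207.0 MPa, ρ = 2803 kg/m³
  alloy S: σ_y = 216.0 MPa, ρ = 7833 kg/m³
  alloy P: σ_y = 555.0 MPa, ρ = 1590 kg/m³
  alloy H: σ_y = 51.20 MPa, ρ = 2530 kg/m³
  alloy L: σ_y = 292.0 MPa, ρ = 8930 kg/m³
  alloy P: M = 42.5×10⁻³
  alloy V: M = 12.5×10⁻³
  alloy H: M = 5.45×10⁻³
  alloy L: M = 4.93×10⁻³
  alloy S: M = 4.60×10⁻³
Highest index: alloy P.

alloy P, M = 42.5×10⁻³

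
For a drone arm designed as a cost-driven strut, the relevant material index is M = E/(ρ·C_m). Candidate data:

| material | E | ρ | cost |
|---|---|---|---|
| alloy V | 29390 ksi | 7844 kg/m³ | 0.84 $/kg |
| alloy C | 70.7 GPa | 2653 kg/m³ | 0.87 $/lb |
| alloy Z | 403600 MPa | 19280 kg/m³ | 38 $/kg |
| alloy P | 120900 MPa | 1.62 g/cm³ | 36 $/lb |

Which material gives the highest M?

alloy V

In SI units:
  alloy V: E = 202.6 GPa, ρ = 7844 kg/m³, cost = 0.8400 $/kg
  alloy C: E = 70.70 GPa, ρ = 2653 kg/m³, cost = 1.918 $/kg
  alloy Z: E = 403.6 GPa, ρ = 19280 kg/m³, cost = 38.00 $/kg
  alloy P: E = 120.9 GPa, ρ = 1620 kg/m³, cost = 79.37 $/kg
  alloy V: M = 30.8 MN·m per $
  alloy C: M = 13.9 MN·m per $
  alloy P: M = 0.940 MN·m per $
  alloy Z: M = 0.551 MN·m per $
Alloy V has the largest M.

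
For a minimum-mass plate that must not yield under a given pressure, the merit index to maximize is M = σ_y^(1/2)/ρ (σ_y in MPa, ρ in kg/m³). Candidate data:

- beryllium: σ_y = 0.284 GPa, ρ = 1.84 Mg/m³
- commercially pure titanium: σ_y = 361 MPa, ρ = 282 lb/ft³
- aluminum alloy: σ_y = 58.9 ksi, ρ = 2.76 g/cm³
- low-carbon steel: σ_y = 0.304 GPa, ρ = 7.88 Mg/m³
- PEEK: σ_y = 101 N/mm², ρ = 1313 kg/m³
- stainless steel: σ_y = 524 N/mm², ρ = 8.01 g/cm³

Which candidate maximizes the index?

Putting every candidate on a common basis:
  beryllium: σ_y = 284.0 MPa, ρ = 1840 kg/m³
  commercially pure titanium: σ_y = 361.0 MPa, ρ = 4517 kg/m³
  aluminum alloy: σ_y = 406.1 MPa, ρ = 2760 kg/m³
  low-carbon steel: σ_y = 304.0 MPa, ρ = 7880 kg/m³
  PEEK: σ_y = 101.0 MPa, ρ = 1313 kg/m³
  stainless steel: σ_y = 524.0 MPa, ρ = 8010 kg/m³
  beryllium: M = 9.16×10⁻³
  PEEK: M = 7.65×10⁻³
  aluminum alloy: M = 7.30×10⁻³
  commercially pure titanium: M = 4.21×10⁻³
  stainless steel: M = 2.86×10⁻³
  low-carbon steel: M = 2.21×10⁻³
The maximum is for beryllium.

beryllium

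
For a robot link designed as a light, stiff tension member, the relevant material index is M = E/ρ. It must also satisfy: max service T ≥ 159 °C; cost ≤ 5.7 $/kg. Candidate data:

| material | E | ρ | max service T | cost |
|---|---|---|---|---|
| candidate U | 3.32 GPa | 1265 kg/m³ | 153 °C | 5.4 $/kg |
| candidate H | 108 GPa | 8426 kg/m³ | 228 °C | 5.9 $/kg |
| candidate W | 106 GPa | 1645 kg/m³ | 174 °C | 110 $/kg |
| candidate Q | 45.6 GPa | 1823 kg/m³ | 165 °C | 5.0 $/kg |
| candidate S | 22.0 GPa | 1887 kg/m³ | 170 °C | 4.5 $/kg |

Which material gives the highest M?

Screen on constraints: max service T ≥ 159 °C; cost ≤ 5.7 $/kg. Survivors: candidate Q, candidate S.
Evaluate M for each candidate:
  candidate Q: M = 25.0 MN·m/kg
  candidate S: M = 11.7 MN·m/kg
Candidate Q ranks first.

candidate Q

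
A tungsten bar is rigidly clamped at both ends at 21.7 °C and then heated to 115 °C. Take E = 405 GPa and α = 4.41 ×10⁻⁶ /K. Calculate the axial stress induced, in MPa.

ΔT = 93.30 K. Constrained thermal stress σ = E·α·ΔT = 405.0×10³ MPa × 4.41×10⁻⁶ × 93.30 = 167 MPa (compressive).

167 MPa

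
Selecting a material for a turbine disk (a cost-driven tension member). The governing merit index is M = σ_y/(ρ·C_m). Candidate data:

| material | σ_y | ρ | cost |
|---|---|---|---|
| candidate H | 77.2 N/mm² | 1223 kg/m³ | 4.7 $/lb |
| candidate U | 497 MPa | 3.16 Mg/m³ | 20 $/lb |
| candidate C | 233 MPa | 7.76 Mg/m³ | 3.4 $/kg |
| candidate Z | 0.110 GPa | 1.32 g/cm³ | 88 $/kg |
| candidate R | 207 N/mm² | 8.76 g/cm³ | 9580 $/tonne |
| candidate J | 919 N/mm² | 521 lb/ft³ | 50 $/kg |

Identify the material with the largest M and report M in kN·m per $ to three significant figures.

candidate C, M = 8.83 kN·m per $

Putting every candidate on a common basis:
  candidate H: σ_y = 77.20 MPa, ρ = 1223 kg/m³, cost = 10.36 $/kg
  candidate U: σ_y = 497.0 MPa, ρ = 3160 kg/m³, cost = 44.09 $/kg
  candidate C: σ_y = 233.0 MPa, ρ = 7760 kg/m³, cost = 3.400 $/kg
  candidate Z: σ_y = 110.0 MPa, ρ = 1320 kg/m³, cost = 88.00 $/kg
  candidate R: σ_y = 207.0 MPa, ρ = 8760 kg/m³, cost = 9.580 $/kg
  candidate J: σ_y = 919.0 MPa, ρ = 8346 kg/m³, cost = 50.00 $/kg
  candidate C: M = 8.83 kN·m per $
  candidate H: M = 6.09 kN·m per $
  candidate U: M = 3.57 kN·m per $
  candidate R: M = 2.47 kN·m per $
  candidate J: M = 2.20 kN·m per $
  candidate Z: M = 0.947 kN·m per $
Highest index: candidate C.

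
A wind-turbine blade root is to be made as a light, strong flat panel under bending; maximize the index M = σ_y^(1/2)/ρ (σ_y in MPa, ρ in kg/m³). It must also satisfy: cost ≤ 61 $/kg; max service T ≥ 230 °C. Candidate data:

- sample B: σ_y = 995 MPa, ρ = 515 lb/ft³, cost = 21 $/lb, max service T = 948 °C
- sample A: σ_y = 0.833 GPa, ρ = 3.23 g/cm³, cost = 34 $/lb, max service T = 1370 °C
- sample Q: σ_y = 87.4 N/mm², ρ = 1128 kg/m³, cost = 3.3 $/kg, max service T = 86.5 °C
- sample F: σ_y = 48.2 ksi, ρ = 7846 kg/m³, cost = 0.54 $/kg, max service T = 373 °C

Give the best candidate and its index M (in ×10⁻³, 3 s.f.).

sample B, M = 3.82×10⁻³

Screen on constraints: cost ≤ 61 $/kg; max service T ≥ 230 °C. Survivors: sample B, sample F.
After converting to SI:
  sample B: σ_y = 995.0 MPa, ρ = 8250 kg/m³
  sample F: σ_y = 332.3 MPa, ρ = 7846 kg/m³
  sample B: M = 3.82×10⁻³
  sample F: M = 2.32×10⁻³
Highest index: sample B.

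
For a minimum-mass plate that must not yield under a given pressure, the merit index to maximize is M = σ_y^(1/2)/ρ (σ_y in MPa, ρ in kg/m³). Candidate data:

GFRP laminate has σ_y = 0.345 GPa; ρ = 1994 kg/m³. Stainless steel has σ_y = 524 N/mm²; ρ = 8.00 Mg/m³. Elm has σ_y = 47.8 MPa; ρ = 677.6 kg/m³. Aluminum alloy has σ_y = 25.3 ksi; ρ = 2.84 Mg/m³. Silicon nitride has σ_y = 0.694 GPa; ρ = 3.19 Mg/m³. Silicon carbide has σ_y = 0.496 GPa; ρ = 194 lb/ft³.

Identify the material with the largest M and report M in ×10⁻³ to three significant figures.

Normalizing units and computing the index:
  GFRP laminate: σ_y = 345.0 MPa, ρ = 1994 kg/m³
  stainless steel: σ_y = 524.0 MPa, ρ = 8000 kg/m³
  elm: σ_y = 47.80 MPa, ρ = 677.6 kg/m³
  aluminum alloy: σ_y = 174.4 MPa, ρ = 2840 kg/m³
  silicon nitride: σ_y = 694.0 MPa, ρ = 3190 kg/m³
  silicon carbide: σ_y = 496.0 MPa, ρ = 3108 kg/m³
  elm: M = 10.2×10⁻³
  GFRP laminate: M = 9.32×10⁻³
  silicon nitride: M = 8.26×10⁻³
  silicon carbide: M = 7.17×10⁻³
  aluminum alloy: M = 4.65×10⁻³
  stainless steel: M = 2.86×10⁻³
The maximum is for elm.

elm, M = 10.2×10⁻³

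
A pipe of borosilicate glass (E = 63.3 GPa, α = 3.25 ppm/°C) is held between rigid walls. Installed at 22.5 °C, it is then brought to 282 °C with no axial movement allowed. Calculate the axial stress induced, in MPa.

ΔT = 259.5 K. Constrained thermal stress σ = E·α·ΔT = 63.30×10³ MPa × 3.25×10⁻⁶ × 259.5 = 53.4 MPa (compressive).

53.4 MPa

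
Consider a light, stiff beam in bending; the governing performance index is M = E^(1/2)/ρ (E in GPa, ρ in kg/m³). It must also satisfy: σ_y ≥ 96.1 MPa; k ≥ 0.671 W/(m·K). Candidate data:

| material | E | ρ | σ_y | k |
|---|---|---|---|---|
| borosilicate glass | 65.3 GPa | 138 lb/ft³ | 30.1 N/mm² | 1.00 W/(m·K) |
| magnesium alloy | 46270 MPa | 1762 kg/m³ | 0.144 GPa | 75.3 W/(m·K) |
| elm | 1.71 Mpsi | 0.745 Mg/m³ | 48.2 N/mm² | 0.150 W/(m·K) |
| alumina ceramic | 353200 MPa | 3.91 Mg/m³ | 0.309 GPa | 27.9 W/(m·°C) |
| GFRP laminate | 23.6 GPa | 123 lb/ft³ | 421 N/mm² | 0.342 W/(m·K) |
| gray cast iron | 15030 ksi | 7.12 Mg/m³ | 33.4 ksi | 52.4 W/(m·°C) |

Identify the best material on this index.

Screen on constraints: σ_y ≥ 96.1 MPa; k ≥ 0.671 W/(m·K). Survivors: magnesium alloy, alumina ceramic, gray cast iron.
Convert each candidate to consistent units, then evaluate M:
  magnesium alloy: E = 46.27 GPa, ρ = 1762 kg/m³
  alumina ceramic: E = 353.2 GPa, ρ = 3910 kg/m³
  gray cast iron: E = 103.6 GPa, ρ = 7120 kg/m³
  alumina ceramic: M = 4.81×10⁻³
  magnesium alloy: M = 3.86×10⁻³
  gray cast iron: M = 1.43×10⁻³
Alumina ceramic has the largest M.

alumina ceramic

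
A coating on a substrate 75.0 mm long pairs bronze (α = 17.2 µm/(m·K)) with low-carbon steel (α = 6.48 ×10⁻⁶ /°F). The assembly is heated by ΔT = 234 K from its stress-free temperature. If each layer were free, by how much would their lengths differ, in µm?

97.2 µm

low-carbon steel: α = 6.48×10⁻⁶/°F × 9/5 = 11.7×10⁻⁶/K.
Δα = |17.2 − 11.7|×10⁻⁶/K = 5.54×10⁻⁶/K.
ΔL_mismatch = Δα·L·ΔT = 5.54×10⁻⁶ × 75.0 mm × 234.0 K = 97.2 µm.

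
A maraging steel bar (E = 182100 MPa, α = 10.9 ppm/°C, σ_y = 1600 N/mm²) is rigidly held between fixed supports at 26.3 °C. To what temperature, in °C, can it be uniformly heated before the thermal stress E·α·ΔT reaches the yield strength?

832 °C

E = 182100 MPa = 182.1 GPa.
σ_y = 1600 N/mm² = 1600 MPa.
E·α·ΔT = 1600 MPa ⇒ ΔT = 1600 / (182.1×10³ × 10.9×10⁻⁶) = 806.1 K.
T = 26.3 + 806.1 = 832.4 °C.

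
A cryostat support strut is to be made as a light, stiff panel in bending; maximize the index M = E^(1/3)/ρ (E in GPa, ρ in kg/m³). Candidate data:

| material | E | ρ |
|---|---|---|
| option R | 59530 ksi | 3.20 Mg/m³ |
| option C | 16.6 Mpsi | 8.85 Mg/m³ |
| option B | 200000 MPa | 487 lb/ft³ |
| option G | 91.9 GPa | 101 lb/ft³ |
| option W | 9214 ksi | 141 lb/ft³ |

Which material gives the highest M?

In SI units:
  option R: E = 410.4 GPa, ρ = 3200 kg/m³
  option C: E = 114.5 GPa, ρ = 8850 kg/m³
  option B: E = 200.0 GPa, ρ = 7801 kg/m³
  option G: E = 91.90 GPa, ρ = 1618 kg/m³
  option W: E = 63.53 GPa, ρ = 2259 kg/m³
  option G: M = 2.79×10⁻³
  option R: M = 2.32×10⁻³
  option W: M = 1.77×10⁻³
  option B: M = 0.750×10⁻³
  option C: M = 0.549×10⁻³
Option G has the largest M.

option G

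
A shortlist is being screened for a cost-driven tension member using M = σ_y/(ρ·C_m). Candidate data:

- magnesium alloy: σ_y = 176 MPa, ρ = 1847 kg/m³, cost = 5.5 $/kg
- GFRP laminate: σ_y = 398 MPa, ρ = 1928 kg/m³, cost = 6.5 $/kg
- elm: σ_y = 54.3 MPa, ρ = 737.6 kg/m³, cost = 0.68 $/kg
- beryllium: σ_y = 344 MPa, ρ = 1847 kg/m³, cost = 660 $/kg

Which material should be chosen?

Computing M directly (units already consistent):
  elm: M = 108 kN·m per $
  GFRP laminate: M = 31.8 kN·m per $
  magnesium alloy: M = 17.3 kN·m per $
  beryllium: M = 0.282 kN·m per $
The maximum is for elm.

elm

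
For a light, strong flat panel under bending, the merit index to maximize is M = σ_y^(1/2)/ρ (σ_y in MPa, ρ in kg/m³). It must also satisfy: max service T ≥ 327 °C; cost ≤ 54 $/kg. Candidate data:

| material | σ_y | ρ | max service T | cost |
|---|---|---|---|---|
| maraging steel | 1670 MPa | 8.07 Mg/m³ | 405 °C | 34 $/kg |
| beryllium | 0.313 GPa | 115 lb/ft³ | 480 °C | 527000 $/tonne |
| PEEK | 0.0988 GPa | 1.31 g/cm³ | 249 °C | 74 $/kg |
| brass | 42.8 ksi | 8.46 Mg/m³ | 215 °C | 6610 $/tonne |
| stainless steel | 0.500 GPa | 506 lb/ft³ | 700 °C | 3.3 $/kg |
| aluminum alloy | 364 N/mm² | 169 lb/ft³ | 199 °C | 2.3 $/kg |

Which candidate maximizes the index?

Screen on constraints: max service T ≥ 327 °C; cost ≤ 54 $/kg. Survivors: maraging steel, stainless steel.
Putting every candidate on a common basis:
  maraging steel: σ_y = 1670 MPa, ρ = 8070 kg/m³
  stainless steel: σ_y = 500.0 MPa, ρ = 8105 kg/m³
  maraging steel: M = 5.06×10⁻³
  stainless steel: M = 2.76×10⁻³
Maraging steel ranks first.

maraging steel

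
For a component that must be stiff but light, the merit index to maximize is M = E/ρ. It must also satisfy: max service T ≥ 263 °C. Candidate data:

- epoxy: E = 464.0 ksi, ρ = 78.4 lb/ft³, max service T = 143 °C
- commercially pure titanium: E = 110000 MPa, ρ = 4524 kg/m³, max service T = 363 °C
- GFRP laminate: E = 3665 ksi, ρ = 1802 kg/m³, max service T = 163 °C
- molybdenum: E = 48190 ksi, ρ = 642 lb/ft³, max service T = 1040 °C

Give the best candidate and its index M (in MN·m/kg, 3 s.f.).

Screen on constraints: max service T ≥ 263 °C. Survivors: commercially pure titanium, molybdenum.
In SI units:
  commercially pure titanium: E = 110.0 GPa, ρ = 4524 kg/m³
  molybdenum: E = 332.3 GPa, ρ = 10280 kg/m³
  molybdenum: M = 32.3 MN·m/kg
  commercially pure titanium: M = 24.3 MN·m/kg
Molybdenum has the largest M.

molybdenum, M = 32.3 MN·m/kg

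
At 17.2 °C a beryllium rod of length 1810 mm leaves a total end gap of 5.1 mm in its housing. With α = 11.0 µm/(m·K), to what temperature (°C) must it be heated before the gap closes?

273 °C

α·L₀·ΔT = 5.1 mm ⇒ ΔT = 5.1 / (11.0×10⁻⁶ × 1810.0) = 256.2 K.
T = 17.2 + 256.2 = 273.4 °C.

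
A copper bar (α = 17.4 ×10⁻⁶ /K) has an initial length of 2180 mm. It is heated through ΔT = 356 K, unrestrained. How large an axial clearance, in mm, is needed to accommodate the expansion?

13.5 mm

ΔL = α·L₀·ΔT = 17.4×10⁻⁶ × 2180 mm × 356.0 K = 13.5 mm.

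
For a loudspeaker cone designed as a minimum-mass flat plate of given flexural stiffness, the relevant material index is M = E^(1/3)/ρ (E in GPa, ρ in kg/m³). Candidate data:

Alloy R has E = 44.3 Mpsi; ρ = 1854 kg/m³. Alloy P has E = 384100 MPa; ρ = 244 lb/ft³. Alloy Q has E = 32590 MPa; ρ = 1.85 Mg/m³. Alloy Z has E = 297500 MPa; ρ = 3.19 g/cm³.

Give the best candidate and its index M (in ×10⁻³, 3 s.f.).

After converting to SI:
  alloy R: E = 305.4 GPa, ρ = 1854 kg/m³
  alloy P: E = 384.1 GPa, ρ = 3909 kg/m³
  alloy Q: E = 32.59 GPa, ρ = 1850 kg/m³
  alloy Z: E = 297.5 GPa, ρ = 3190 kg/m³
  alloy R: M = 3.63×10⁻³
  alloy Z: M = 2.09×10⁻³
  alloy P: M = 1.86×10⁻³
  alloy Q: M = 1.73×10⁻³
The maximum is for alloy R.

alloy R, M = 3.63×10⁻³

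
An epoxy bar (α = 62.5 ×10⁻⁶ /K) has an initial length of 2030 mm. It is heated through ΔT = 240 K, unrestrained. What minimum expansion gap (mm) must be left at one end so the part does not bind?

ΔL = α·L₀·ΔT = 62.5×10⁻⁶ × 2030 mm × 240.0 K = 30.4 mm.

30.4 mm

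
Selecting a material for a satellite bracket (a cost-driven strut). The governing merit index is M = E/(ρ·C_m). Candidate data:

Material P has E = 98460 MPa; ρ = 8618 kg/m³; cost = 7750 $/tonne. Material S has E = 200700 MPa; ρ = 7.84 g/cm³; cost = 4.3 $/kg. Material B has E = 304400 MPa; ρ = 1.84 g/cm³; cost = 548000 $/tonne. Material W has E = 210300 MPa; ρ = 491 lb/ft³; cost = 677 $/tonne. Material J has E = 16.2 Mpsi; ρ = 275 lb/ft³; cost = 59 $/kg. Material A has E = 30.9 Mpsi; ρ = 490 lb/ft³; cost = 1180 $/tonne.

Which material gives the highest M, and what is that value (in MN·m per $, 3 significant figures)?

material W, M = 39.5 MN·m per $

After converting to SI:
  material P: E = 98.46 GPa, ρ = 8618 kg/m³, cost = 7.750 $/kg
  material S: E = 200.7 GPa, ρ = 7840 kg/m³, cost = 4.300 $/kg
  material B: E = 304.4 GPa, ρ = 1840 kg/m³, cost = 548.0 $/kg
  material W: E = 210.3 GPa, ρ = 7865 kg/m³, cost = 0.6770 $/kg
  material J: E = 111.7 GPa, ρ = 4405 kg/m³, cost = 59.00 $/kg
  material A: E = 213.0 GPa, ρ = 7849 kg/m³, cost = 1.180 $/kg
  material W: M = 39.5 MN·m per $
  material A: M = 23.0 MN·m per $
  material S: M = 5.95 MN·m per $
  material P: M = 1.47 MN·m per $
  material J: M = 0.430 MN·m per $
  material B: M = 0.302 MN·m per $
Material W ranks first.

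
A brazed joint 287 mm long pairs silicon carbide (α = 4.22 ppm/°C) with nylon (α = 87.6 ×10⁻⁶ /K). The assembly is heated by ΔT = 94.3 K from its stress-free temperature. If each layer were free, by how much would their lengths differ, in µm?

Δα = |4.22 − 87.6|×10⁻⁶/K = 83.4×10⁻⁶/K.
ΔL_mismatch = Δα·L·ΔT = 83.4×10⁻⁶ × 287.0 mm × 94.3 K = 2260 µm.

2260 µm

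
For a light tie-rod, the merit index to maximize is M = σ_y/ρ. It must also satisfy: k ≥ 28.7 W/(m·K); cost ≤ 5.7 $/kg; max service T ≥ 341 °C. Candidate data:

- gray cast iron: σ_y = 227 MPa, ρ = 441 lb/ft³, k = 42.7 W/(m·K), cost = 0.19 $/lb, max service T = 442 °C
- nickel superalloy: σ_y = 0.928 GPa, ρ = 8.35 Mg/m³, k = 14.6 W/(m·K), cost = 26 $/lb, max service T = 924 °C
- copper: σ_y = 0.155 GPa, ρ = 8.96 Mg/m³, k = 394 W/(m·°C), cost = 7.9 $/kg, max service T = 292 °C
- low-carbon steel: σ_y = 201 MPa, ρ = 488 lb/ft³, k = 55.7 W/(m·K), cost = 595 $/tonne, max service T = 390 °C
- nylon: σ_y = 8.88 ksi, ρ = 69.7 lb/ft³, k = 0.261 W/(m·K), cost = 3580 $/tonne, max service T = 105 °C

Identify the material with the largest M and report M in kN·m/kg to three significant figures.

gray cast iron, M = 32.1 kN·m/kg

Screen on constraints: k ≥ 28.7 W/(m·K); cost ≤ 5.7 $/kg; max service T ≥ 341 °C. Survivors: gray cast iron, low-carbon steel.
Putting every candidate on a common basis:
  gray cast iron: σ_y = 227.0 MPa, ρ = 7064 kg/m³
  low-carbon steel: σ_y = 201.0 MPa, ρ = 7817 kg/m³
  gray cast iron: M = 32.1 kN·m/kg
  low-carbon steel: M = 25.7 kN·m/kg
Gray cast iron has the largest M.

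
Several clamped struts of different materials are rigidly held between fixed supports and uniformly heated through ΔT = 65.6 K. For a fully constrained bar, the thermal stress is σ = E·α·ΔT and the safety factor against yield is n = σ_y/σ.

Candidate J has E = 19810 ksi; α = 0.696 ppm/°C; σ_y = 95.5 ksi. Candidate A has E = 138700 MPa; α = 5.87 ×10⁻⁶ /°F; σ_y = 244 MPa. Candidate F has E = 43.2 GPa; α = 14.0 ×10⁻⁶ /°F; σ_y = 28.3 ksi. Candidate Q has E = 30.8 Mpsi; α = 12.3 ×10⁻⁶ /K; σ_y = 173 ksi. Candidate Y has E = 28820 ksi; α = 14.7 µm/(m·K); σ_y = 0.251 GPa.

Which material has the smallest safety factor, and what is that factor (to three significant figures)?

candidate Y, n = 1.31

Per material, after unit conversion:
  candidate J: E = 136.6, α = 0.696, σ_y = 658.4 → σ = 6.24 MPa, n = 106
  candidate A: E = 138.7, α = 10.6, σ_y = 244.0 → σ = 96.1 MPa, n = 2.54
  candidate F: E = 43.20, α = 25.2, σ_y = 195.1 → σ = 71.4 MPa, n = 2.73
  candidate Q: E = 212.4, α = 12.3, σ_y = 1193 → σ = 171 MPa, n = 6.96
  candidate Y: E = 198.7, α = 14.7, σ_y = 251.0 → σ = 192 MPa, n = 1.31
Smallest n: candidate Y with n = 1.31.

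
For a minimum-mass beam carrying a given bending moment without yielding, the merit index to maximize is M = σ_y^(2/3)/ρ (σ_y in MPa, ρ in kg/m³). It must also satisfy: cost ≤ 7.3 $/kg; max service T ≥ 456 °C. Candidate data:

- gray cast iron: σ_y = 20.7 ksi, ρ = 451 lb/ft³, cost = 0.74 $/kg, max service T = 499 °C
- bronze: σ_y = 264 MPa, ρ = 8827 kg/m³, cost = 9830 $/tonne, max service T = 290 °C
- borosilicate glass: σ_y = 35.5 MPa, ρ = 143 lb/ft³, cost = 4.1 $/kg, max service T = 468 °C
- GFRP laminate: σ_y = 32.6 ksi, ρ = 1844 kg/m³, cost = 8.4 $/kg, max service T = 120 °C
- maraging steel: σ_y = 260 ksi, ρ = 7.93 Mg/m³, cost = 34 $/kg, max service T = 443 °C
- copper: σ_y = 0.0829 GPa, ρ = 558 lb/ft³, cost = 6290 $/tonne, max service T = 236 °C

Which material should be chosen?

borosilicate glass

Screen on constraints: cost ≤ 7.3 $/kg; max service T ≥ 456 °C. Survivors: gray cast iron, borosilicate glass.
Normalizing units and computing the index:
  gray cast iron: σ_y = 142.7 MPa, ρ = 7224 kg/m³
  borosilicate glass: σ_y = 35.50 MPa, ρ = 2291 kg/m³
  borosilicate glass: M = 4.72×10⁻³
  gray cast iron: M = 3.78×10⁻³
Highest index: borosilicate glass.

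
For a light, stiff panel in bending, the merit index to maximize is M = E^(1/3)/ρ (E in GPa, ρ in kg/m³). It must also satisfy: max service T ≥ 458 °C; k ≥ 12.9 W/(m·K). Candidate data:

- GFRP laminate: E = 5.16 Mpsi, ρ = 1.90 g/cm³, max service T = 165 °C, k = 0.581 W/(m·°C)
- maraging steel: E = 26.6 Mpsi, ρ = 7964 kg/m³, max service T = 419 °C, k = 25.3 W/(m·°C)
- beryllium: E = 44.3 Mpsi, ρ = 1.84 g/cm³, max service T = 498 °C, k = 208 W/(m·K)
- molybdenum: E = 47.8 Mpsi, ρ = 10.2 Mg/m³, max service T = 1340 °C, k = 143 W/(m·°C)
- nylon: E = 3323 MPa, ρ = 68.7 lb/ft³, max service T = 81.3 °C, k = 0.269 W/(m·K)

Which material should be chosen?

beryllium

Screen on constraints: max service T ≥ 458 °C; k ≥ 12.9 W/(m·K). Survivors: beryllium, molybdenum.
Putting every candidate on a common basis:
  beryllium: E = 305.4 GPa, ρ = 1840 kg/m³
  molybdenum: E = 329.6 GPa, ρ = 10200 kg/m³
  beryllium: M = 3.66×10⁻³
  molybdenum: M = 0.677×10⁻³
Highest index: beryllium.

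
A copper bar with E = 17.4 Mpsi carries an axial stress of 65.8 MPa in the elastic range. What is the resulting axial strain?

5.48×10⁻⁴

E = 17.4 Mpsi = 120.0 GPa = 120000 MPa.
ε = σ/E = 65.8 / 120000 = 5.48×10⁻⁴.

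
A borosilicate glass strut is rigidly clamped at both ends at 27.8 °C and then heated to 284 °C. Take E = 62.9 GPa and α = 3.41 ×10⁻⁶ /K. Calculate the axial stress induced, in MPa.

55.0 MPa

ΔT = 256.2 K. Constrained thermal stress σ = E·α·ΔT = 62.90×10³ MPa × 3.41×10⁻⁶ × 256.2 = 55.0 MPa (compressive).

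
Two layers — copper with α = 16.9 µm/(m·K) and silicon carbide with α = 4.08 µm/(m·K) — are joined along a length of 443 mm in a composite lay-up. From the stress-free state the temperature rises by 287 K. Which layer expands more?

α(copper) = 16.9×10⁻⁶/K vs α(silicon carbide) = 4.08×10⁻⁶/K.
Higher α expands more for the same ΔT: copper.

copper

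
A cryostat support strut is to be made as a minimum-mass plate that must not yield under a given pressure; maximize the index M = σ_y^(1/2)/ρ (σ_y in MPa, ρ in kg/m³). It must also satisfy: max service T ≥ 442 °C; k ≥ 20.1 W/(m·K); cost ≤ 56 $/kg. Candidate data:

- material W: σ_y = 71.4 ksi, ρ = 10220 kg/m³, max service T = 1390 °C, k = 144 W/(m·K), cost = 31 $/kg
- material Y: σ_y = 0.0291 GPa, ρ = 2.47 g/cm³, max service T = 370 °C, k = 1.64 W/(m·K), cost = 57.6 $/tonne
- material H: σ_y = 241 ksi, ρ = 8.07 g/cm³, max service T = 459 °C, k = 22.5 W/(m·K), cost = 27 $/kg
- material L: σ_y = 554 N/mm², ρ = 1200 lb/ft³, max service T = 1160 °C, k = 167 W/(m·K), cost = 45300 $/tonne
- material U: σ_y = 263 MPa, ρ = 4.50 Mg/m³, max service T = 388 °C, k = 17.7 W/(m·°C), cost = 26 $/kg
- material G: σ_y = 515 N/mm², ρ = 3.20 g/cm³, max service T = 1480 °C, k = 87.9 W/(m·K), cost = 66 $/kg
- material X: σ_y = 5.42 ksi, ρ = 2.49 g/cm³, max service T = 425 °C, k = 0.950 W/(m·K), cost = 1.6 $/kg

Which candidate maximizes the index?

Screen on constraints: max service T ≥ 442 °C; k ≥ 20.1 W/(m·K); cost ≤ 56 $/kg. Survivors: material W, material H, material L.
Putting every candidate on a common basis:
  material W: σ_y = 492.3 MPa, ρ = 10220 kg/m³
  material H: σ_y = 1662 MPa, ρ = 8070 kg/m³
  material L: σ_y = 554.0 MPa, ρ = 19220 kg/m³
  material H: M = 5.05×10⁻³
  material W: M = 2.17×10⁻³
  material L: M = 1.22×10⁻³
Material H has the largest M.

material H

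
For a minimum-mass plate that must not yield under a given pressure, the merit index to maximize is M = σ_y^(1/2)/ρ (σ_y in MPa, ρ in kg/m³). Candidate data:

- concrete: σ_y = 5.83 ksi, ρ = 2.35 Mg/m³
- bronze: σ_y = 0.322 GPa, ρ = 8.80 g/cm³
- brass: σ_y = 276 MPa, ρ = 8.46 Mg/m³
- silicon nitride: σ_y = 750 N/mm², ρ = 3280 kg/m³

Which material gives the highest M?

silicon nitride

Normalizing units and computing the index:
  concrete: σ_y = 40.20 MPa, ρ = 2350 kg/m³
  bronze: σ_y = 322.0 MPa, ρ = 8800 kg/m³
  brass: σ_y = 276.0 MPa, ρ = 8460 kg/m³
  silicon nitride: σ_y = 750.0 MPa, ρ = 3280 kg/m³
  silicon nitride: M = 8.35×10⁻³
  concrete: M = 2.70×10⁻³
  bronze: M = 2.04×10⁻³
  brass: M = 1.96×10⁻³
Silicon nitride has the largest M.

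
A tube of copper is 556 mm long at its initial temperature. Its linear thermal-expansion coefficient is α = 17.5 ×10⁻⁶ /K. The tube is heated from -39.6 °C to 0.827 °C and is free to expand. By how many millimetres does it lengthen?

ΔT = 0.827 − (-39.6) = 40.43 K.
ΔL = α·L₀·ΔT = 17.5×10⁻⁶ × 556 mm × 40.43 K = 0.393 mm.

0.393 mm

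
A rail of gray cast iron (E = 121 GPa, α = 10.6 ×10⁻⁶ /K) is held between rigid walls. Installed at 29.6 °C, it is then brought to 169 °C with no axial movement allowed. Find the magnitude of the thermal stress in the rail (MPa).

179 MPa

ΔT = 139.4 K. Constrained thermal stress σ = E·α·ΔT = 121.0×10³ MPa × 10.6×10⁻⁶ × 139.4 = 179 MPa (compressive).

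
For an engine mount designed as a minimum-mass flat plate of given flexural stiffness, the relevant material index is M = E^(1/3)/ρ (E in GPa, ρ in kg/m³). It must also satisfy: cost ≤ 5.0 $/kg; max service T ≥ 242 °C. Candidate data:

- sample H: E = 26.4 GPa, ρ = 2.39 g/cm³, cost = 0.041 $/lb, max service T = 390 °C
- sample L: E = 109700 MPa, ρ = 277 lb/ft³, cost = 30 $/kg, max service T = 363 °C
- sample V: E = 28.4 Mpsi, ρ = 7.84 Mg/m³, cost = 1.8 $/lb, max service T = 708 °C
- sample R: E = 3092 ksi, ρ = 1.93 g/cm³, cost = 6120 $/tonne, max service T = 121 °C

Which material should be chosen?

sample H

Screen on constraints: cost ≤ 5.0 $/kg; max service T ≥ 242 °C. Survivors: sample H, sample V.
In SI units:
  sample H: E = 26.40 GPa, ρ = 2390 kg/m³
  sample V: E = 195.8 GPa, ρ = 7840 kg/m³
  sample H: M = 1.25×10⁻³
  sample V: M = 0.741×10⁻³
Sample H has the largest M.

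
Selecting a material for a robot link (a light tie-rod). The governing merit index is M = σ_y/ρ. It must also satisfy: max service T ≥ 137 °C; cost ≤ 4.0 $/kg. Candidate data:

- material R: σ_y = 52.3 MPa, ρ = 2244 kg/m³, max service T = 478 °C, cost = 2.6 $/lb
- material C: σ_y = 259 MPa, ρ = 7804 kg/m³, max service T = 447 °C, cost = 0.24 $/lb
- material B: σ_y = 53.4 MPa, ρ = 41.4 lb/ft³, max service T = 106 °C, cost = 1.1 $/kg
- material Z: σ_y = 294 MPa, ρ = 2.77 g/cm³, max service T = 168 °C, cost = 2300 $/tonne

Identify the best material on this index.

Screen on constraints: max service T ≥ 137 °C; cost ≤ 4.0 $/kg. Survivors: material C, material Z.
Normalizing units and computing the index:
  material C: σ_y = 259.0 MPa, ρ = 7804 kg/m³
  material Z: σ_y = 294.0 MPa, ρ = 2770 kg/m³
  material Z: M = 106 kN·m/kg
  material C: M = 33.2 kN·m/kg
Material Z has the largest M.

material Z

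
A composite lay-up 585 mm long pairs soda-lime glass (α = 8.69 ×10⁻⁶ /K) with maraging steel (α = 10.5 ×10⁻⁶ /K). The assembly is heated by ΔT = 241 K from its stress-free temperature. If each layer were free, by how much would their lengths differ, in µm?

Δα = |8.69 − 10.5|×10⁻⁶/K = 1.81×10⁻⁶/K.
ΔL_mismatch = Δα·L·ΔT = 1.81×10⁻⁶ × 585.0 mm × 241.0 K = 255 µm.

255 µm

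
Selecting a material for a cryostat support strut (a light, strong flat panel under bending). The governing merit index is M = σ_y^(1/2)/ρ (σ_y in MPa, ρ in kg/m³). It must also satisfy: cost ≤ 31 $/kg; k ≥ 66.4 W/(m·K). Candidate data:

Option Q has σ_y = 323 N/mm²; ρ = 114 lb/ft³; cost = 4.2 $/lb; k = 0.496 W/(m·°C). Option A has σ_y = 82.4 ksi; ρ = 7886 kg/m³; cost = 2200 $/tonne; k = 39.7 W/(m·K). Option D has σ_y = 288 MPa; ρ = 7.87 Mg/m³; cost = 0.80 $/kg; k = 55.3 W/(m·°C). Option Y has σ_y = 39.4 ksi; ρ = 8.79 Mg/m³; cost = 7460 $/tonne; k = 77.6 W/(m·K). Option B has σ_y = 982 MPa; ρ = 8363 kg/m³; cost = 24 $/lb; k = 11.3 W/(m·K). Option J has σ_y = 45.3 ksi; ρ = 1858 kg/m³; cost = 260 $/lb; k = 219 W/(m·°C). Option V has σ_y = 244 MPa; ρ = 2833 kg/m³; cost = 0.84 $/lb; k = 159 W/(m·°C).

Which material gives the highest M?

Screen on constraints: cost ≤ 31 $/kg; k ≥ 66.4 W/(m·K). Survivors: option Y, option V.
Normalizing units and computing the index:
  option Y: σ_y = 271.7 MPa, ρ = 8790 kg/m³
  option V: σ_y = 244.0 MPa, ρ = 2833 kg/m³
  option V: M = 5.51×10⁻³
  option Y: M = 1.88×10⁻³
Highest index: option V.

option V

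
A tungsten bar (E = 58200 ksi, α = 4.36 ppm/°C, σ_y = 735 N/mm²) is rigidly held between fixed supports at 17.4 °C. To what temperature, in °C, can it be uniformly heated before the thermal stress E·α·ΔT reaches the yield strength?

438 °C

E = 58200 ksi = 401.3 GPa.
σ_y = 735 N/mm² = 735.0 MPa.
E·α·ΔT = 735.0 MPa ⇒ ΔT = 735.0 / (401.3×10³ × 4.36×10⁻⁶) = 420.1 K.
T = 17.4 + 420.1 = 437.5 °C.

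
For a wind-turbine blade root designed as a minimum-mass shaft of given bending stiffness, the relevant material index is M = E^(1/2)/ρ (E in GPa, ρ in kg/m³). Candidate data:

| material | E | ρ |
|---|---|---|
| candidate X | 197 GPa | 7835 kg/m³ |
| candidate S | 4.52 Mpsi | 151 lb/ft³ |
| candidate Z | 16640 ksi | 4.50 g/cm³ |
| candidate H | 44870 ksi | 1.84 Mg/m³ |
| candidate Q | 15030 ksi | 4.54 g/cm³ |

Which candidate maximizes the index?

candidate H

Convert each candidate to consistent units, then evaluate M:
  candidate X: E = 197.0 GPa, ρ = 7835 kg/m³
  candidate S: E = 31.16 GPa, ρ = 2419 kg/m³
  candidate Z: E = 114.7 GPa, ρ = 4500 kg/m³
  candidate H: E = 309.4 GPa, ρ = 1840 kg/m³
  candidate Q: E = 103.6 GPa, ρ = 4540 kg/m³
  candidate H: M = 9.56×10⁻³
  candidate Z: M = 2.38×10⁻³
  candidate S: M = 2.31×10⁻³
  candidate Q: M = 2.24×10⁻³
  candidate X: M = 1.79×10⁻³
Highest index: candidate H.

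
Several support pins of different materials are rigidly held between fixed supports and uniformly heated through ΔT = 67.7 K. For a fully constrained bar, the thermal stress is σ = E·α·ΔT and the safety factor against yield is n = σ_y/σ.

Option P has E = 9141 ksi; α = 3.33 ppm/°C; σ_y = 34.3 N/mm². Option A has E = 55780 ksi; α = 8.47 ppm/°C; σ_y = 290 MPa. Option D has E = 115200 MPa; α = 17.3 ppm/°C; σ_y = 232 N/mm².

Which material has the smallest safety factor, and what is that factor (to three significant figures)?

With everything in SI (GPa, ×10⁻⁶/K, MPa):
  option P: E = 63.02, α = 3.33, σ_y = 34.30 → σ = 14.2 MPa, n = 2.41
  option A: E = 384.6, α = 8.47, σ_y = 290.0 → σ = 221 MPa, n = 1.32
  option D: E = 115.2, α = 17.3, σ_y = 232.0 → σ = 135 MPa, n = 1.72
The minimum is option A at n = 1.32.

option A, n = 1.32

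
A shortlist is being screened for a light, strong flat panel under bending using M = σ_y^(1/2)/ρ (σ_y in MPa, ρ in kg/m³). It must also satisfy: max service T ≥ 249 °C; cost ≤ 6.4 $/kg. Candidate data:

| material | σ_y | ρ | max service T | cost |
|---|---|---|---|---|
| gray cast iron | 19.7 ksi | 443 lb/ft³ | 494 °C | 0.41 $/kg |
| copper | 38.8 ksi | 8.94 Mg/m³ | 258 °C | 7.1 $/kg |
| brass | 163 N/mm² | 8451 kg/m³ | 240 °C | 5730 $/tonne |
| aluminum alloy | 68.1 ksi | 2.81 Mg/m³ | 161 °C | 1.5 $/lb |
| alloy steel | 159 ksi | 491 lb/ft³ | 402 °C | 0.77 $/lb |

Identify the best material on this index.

Screen on constraints: max service T ≥ 249 °C; cost ≤ 6.4 $/kg. Survivors: gray cast iron, alloy steel.
Convert each candidate to consistent units, then evaluate M:
  gray cast iron: σ_y = 135.8 MPa, ρ = 7096 kg/m³
  alloy steel: σ_y = 1096 MPa, ρ = 7865 kg/m³
  alloy steel: M = 4.21×10⁻³
  gray cast iron: M = 1.64×10⁻³
Alloy steel ranks first.

alloy steel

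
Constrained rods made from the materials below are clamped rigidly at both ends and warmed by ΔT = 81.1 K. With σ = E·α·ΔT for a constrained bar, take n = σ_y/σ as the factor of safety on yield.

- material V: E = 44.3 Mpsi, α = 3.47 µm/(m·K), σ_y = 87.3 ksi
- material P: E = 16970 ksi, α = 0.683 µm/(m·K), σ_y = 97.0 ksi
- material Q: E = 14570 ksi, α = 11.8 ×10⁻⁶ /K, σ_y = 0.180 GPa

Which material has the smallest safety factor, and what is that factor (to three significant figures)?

Converting E to GPa, α to ×10⁻⁶/K, σ_y to MPa, then σ and n for each:
  material V: E = 305.4, α = 3.47, σ_y = 601.9 → σ = 86.0 MPa, n = 7.00
  material P: E = 117.0, α = 0.683, σ_y = 668.8 → σ = 6.48 MPa, n = 103
  material Q: E = 100.5, α = 11.8, σ_y = 180.0 → σ = 96.1 MPa, n = 1.87
Smallest n: material Q with n = 1.87.

material Q, n = 1.87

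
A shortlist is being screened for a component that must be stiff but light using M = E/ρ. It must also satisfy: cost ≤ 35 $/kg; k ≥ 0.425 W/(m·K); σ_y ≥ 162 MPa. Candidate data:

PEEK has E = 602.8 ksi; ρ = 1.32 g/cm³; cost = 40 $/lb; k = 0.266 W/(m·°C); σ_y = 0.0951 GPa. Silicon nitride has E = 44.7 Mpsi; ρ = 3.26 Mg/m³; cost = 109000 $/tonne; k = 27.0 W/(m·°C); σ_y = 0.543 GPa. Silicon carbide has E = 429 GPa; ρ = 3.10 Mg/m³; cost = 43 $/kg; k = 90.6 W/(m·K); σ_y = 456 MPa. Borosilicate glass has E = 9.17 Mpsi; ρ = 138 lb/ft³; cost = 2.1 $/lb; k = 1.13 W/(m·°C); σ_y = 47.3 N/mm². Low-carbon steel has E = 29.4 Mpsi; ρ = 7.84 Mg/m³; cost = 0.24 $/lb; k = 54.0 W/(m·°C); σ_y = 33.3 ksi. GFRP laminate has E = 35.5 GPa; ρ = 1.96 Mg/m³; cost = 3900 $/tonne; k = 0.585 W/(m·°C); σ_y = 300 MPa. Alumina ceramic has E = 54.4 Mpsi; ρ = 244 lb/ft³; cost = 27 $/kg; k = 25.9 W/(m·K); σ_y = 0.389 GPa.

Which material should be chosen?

Screen on constraints: cost ≤ 35 $/kg; k ≥ 0.425 W/(m·K); σ_y ≥ 162 MPa. Survivors: low-carbon steel, GFRP laminate, alumina ceramic.
Normalizing units and computing the index:
  low-carbon steel: E = 202.7 GPa, ρ = 7840 kg/m³
  GFRP laminate: E = 35.50 GPa, ρ = 1960 kg/m³
  alumina ceramic: E = 375.1 GPa, ρ = 3909 kg/m³
  alumina ceramic: M = 96.0 MN·m/kg
  low-carbon steel: M = 25.9 MN·m/kg
  GFRP laminate: M = 18.1 MN·m/kg
Highest index: alumina ceramic.

alumina ceramic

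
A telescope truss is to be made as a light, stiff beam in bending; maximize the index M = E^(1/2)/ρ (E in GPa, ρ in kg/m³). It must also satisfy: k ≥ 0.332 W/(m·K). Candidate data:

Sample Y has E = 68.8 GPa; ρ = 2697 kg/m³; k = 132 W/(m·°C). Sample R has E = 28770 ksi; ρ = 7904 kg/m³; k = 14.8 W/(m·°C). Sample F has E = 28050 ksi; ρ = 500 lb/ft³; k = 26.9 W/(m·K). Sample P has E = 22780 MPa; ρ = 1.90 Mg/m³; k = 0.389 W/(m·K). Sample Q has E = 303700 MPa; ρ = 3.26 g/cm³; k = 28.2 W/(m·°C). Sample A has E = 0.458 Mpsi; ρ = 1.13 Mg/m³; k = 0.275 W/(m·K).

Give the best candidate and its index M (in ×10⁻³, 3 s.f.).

sample Q, M = 5.35×10⁻³

Screen on constraints: k ≥ 0.332 W/(m·K). Survivors: sample Y, sample R, sample F, sample P, sample Q.
After converting to SI:
  sample Y: E = 68.80 GPa, ρ = 2697 kg/m³
  sample R: E = 198.4 GPa, ρ = 7904 kg/m³
  sample F: E = 193.4 GPa, ρ = 8009 kg/m³
  sample P: E = 22.78 GPa, ρ = 1900 kg/m³
  sample Q: E = 303.7 GPa, ρ = 3260 kg/m³
  sample Q: M = 5.35×10⁻³
  sample Y: M = 3.08×10⁻³
  sample P: M = 2.51×10⁻³
  sample R: M = 1.78×10⁻³
  sample F: M = 1.74×10⁻³
Sample Q ranks first.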